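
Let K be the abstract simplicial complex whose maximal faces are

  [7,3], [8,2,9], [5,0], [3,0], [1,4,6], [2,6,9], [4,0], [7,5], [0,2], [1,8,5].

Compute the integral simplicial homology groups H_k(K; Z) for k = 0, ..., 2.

Order the vertices as 0 < 1 < 2 < 3 < 4 < 5 < 6 < 7 < 8 < 9. Listing each simplex with vertices in this order, K has dimension 2 with simplices:

  0-simplices (10): [0], [1], [2], [3], [4], [5], [6], [7], [8], [9]
  1-simplices (17): [0,2], [0,3], [0,4], [0,5], [1,4], [1,5], [1,6], [1,8], [2,6], [2,8], [2,9], [3,7], [4,6], [5,7], [5,8], [6,9], [8,9]
  2-simplices (4): [1,4,6], [1,5,8], [2,6,9], [2,8,9]

Hence C_0 ≅ Z^10, C_1 ≅ Z^17, C_2 ≅ Z^4.

Boundary ∂_1: C_1 → C_0 maps an edge to its endpoints' difference, ∂[p,q] = q − p. For instance
  ∂[2,9] = [9] − [2].
The resulting 10×17 matrix has rank 9, and its Smith normal form has invariant factors (1,1,1,1,1,1,1,1,1).

The boundary map ∂_2: C_2 → C_1 sends each 2-simplex [p,q,r] to [q,r] − [p,r] + [p,q]. For instance
  ∂[1,4,6] = [4,6] − [1,6] + [1,4],
  ∂[2,8,9] = [8,9] − [2,9] + [2,8].
This gives a 17×4 integer matrix of rank 4; reducing to Smith normal form yields diagonal entries (1,1,1,1).

Reading off H_k = ker ∂_k / im ∂_{k+1}:

  H_0: rank C_0 − rank ∂_1 = 10 − 9 = 1, and the invariant factors of ∂_1 are all 1, so H_0 = Z.
  H_1: rank ker ∂_1 − rank ∂_2 = (17 − 9) − 4 = 4, and the invariant factors of ∂_2 are all 1, so H_1 = Z^4.
  H_2: rank ker ∂_2 − rank ∂_3 = (4 − 4) − 0 = 0, and there is no ∂_3, so H_2 = 0.

H_0 ≅ Z,  H_1 ≅ Z^4,  H_2 = 0.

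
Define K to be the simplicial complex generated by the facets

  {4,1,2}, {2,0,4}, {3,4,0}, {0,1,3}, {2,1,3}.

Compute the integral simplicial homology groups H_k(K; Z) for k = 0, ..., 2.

H_0 = Z,  H_1 = Z,  H_2 = 0.

We work with the vertex ordering 0 < 1 < 2 < 3 < 4. The simplices of K, each written with vertices in increasing order, are:

  0-simplices (5): [0], [1], [2], [3], [4]
  1-simplices (10): [0,1], [0,2], [0,3], [0,4], [1,2], [1,3], [1,4], [2,3], [2,4], [3,4]
  2-simplices (5): [0,1,3], [0,2,4], [0,3,4], [1,2,3], [1,2,4]

Hence C_0 ≅ Z^5, C_1 ≅ Z^10, C_2 ≅ Z^5.

Boundary ∂_1: C_1 → C_0 maps an edge to its endpoints' difference, ∂[p,q] = q − p.
The resulting 5×10 matrix has rank 4, and its Smith normal form has invariant factors (1,1,1,1).

Boundary ∂_2: C_2 → C_1 acts by ∂[p,q,r] = [q,r] − [p,r] + [p,q]. For instance
  ∂[0,1,3] = [1,3] − [0,3] + [0,1],
  ∂[0,2,4] = [2,4] − [0,4] + [0,2].
As a 10×5 matrix over Z this has rank 5, with invariant factors (1,1,1,1,1).

Reading off H_k = ker ∂_k / im ∂_{k+1}:

  H_0: rank C_0 − rank ∂_1 = 5 − 4 = 1, and the invariant factors of ∂_1 are all 1, so H_0 ≅ Z.
  H_1: rank ker ∂_1 − rank ∂_2 = (10 − 4) − 5 = 1, and the invariant factors of ∂_2 are all 1, so H_1 ≅ Z.
  H_2: rank ker ∂_2 − rank ∂_3 = (5 − 5) − 0 = 0, and there is no ∂_3, so H_2 ≅ 0.

(K is a triangulation of the Möbius band.)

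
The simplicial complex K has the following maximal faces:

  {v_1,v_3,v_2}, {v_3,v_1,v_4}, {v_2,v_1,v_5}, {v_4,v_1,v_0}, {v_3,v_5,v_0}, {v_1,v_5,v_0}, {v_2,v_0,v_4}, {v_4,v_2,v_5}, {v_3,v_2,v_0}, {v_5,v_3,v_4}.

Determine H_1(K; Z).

H_1 ≅ Z/2.

Fix the vertex order v_0 < v_1 < v_2 < v_3 < v_4 < v_5 and write every simplex with vertices in increasing order. Then dim K = 2 and the simplices of K are:

  0-simplices (6): [v_0], [v_1], [v_2], [v_3], [v_4], [v_5]
  1-simplices (15): (15 of them)
  2-simplices (10): [v_0,v_1,v_4], [v_0,v_1,v_5], [v_0,v_2,v_3], [v_0,v_2,v_4], [v_0,v_3,v_5], [v_1,v_2,v_3], [v_1,v_2,v_5], [v_1,v_3,v_4], [v_2,v_4,v_5], [v_3,v_4,v_5]

giving chain groups C_0 ≅ Z^6, C_1 ≅ Z^15, C_2 ≅ Z^10.

Boundary ∂_1: C_1 → C_0 sends each edge [p,q] (with p < q) to q − p.
This gives a 6×15 integer matrix of rank 5; reducing to Smith normal form yields diagonal entries (1,1,1,1,1).

∂_2: C_2 → C_1 maps a triangle to the signed sum of its edges. For instance
  ∂[v_0,v_2,v_4] = [v_2,v_4] − [v_0,v_4] + [v_0,v_2],
  ∂[v_1,v_3,v_4] = [v_3,v_4] − [v_1,v_4] + [v_1,v_3].
This gives a 15×10 integer matrix of rank 10; reducing to Smith normal form yields diagonal entries (1,1,1,1,1,1,1,1,1,2).

Now H_k = ker ∂_k / im ∂_{k+1}, so:

  H_1: rank ker ∂_1 − rank ∂_2 = (15 − 5) − 10 = 0, and ∂_2 has invariant factor 2 > 1, so H_1 = Z/2.

(K is a triangulation of the real projective plane RP^2.)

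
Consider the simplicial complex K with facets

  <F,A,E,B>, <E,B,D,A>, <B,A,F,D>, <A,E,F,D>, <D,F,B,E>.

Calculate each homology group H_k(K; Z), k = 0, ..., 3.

Order the vertices as A < B < D < E < F. Listing each simplex with vertices in this order, K has dimension 3 with simplices:

  0-simplices (5): A, B, D, E, F
  1-simplices (10): AB, AD, AE, AF, BD, BE, BF, DE, DF, EF
  2-simplices (10): ABD, ABE, ABF, ADE, ADF, AEF, BDE, BDF, BEF, DEF
  3-simplices (5): ABDE, ABDF, ABEF, ADEF, BDEF

giving chain groups C_0 ≅ Z^5, C_1 ≅ Z^10, C_2 ≅ Z^10, C_3 ≅ Z^5.

∂_1: C_1 → C_0 sends each edge [p,q] (with p < q) to q − p.
This gives a 5×10 integer matrix of rank 4; reducing to Smith normal form yields diagonal entries (1,1,1,1).

The boundary map ∂_2: C_2 → C_1 maps a triangle to the signed sum of its edges. For instance
  ∂BDE = DE − BE + BD,
  ∂BDF = DF − BF + BD.
The resulting 10×10 matrix has rank 6, and its Smith normal form has invariant factors (1,1,1,1,1,1).

The boundary map ∂_3: C_3 → C_2 sends each 3-simplex σ to the alternating sum Σ_i (−1)^i (σ with its i-th vertex removed). For instance
  ∂ABEF = BEF − AEF + ABF − ABE,
  ∂ADEF = DEF − AEF + ADF − ADE.
The 10×5 boundary matrix has rank 4 and Smith normal form diag(1,1,1,1).

Reading off H_k = ker ∂_k / im ∂_{k+1}:

  H_0: rank C_0 − rank ∂_1 = 5 − 4 = 1, and the invariant factors of ∂_1 are all 1, so H_0 ≅ Z.
  H_1: rank ker ∂_1 − rank ∂_2 = (10 − 4) − 6 = 0, and the invariant factors of ∂_2 are all 1, so H_1 ≅ 0.
  H_2: rank ker ∂_2 − rank ∂_3 = (10 − 6) − 4 = 0, and the invariant factors of ∂_3 are all 1, so H_2 ≅ 0.
  H_3: rank ker ∂_3 − rank ∂_4 = (5 − 4) − 0 = 1, and there is no ∂_4, so H_3 ≅ Z.

H_0 ≅ Z,  H_1 = 0,  H_2 = 0,  H_3 ≅ Z.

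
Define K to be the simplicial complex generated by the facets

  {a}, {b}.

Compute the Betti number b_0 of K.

Order the vertices as a < b. Listing each simplex with vertices in this order, K has dimension 0 with simplices:

  0-simplices (2): a, b

giving chain groups C_0 ≅ Z^2.

Now H_k = ker ∂_k / im ∂_{k+1}, so:

  H_0: rank C_0 − rank ∂_1 = 2 − 0 = 2, and there is no ∂_1, so H_0 ≅ Z^2.

Hence the Betti numbers are b_0 = 2.

b_0 = 2.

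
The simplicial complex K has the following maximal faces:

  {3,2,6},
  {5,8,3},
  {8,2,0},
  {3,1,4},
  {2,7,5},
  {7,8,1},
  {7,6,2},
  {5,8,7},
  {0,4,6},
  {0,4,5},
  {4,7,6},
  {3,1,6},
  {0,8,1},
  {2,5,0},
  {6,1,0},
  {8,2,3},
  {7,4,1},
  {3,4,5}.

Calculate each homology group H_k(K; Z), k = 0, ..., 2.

H_0 ≅ Z,  H_1 ≅ Z ⊕ Z_2,  H_2 = 0.

Take the total order 0 < 1 < 2 < 3 < 4 < 5 < 6 < 7 < 8 on the vertex set. Then K (dimension 2) consists of the simplices:

  0-simplices (9): [0], [1], [2], [3], [4], [5], [6], [7], [8]
  1-simplices (27): (27 of them)
  2-simplices (18): [0,1,6], [0,1,8], [0,2,5], [0,2,8], [0,4,5], [0,4,6], [1,3,4], [1,3,6], [1,4,7], [1,7,8], [2,3,6], [2,3,8], [2,5,7], [2,6,7], [3,4,5], [3,5,8], [4,6,7], [5,7,8]

giving chain groups C_0 ≅ Z^9, C_1 ≅ Z^27, C_2 ≅ Z^18.

Boundary ∂_1: C_1 → C_0 sends each edge [p,q] (with p < q) to q − p. For instance
  ∂[0,6] = [6] − [0].
As a 9×27 matrix over Z this has rank 8, with invariant factors (1,1,1,1,1,1,1,1).

Boundary ∂_2: C_2 → C_1 acts by ∂[p,q,r] = [q,r] − [p,r] + [p,q]. For instance
  ∂[1,3,6] = [3,6] − [1,6] + [1,3],
  ∂[1,3,4] = [3,4] − [1,4] + [1,3].
This gives a 27×18 integer matrix of rank 18; reducing to Smith normal form yields diagonal entries (1,1,1,1,1,1,1,1,1,1,1,1,1,1,1,1,1,2).

Computing H_k = (kernel of ∂_k) / (image of ∂_{k+1}):

  H_0: rank C_0 − rank ∂_1 = 9 − 8 = 1, and the invariant factors of ∂_1 are all 1, so H_0 ≅ Z.
  H_1: rank ker ∂_1 − rank ∂_2 = (27 − 8) − 18 = 1, and ∂_2 has invariant factor 2 > 1, so H_1 ≅ Z ⊕ Z_2.
  H_2: rank ker ∂_2 − rank ∂_3 = (18 − 18) − 0 = 0, and there is no ∂_3, so H_2 ≅ 0.

As a check, the Euler characteristic is 9 − 27 + 18 = 0, which agrees with 1 − 1 + 0 = 0.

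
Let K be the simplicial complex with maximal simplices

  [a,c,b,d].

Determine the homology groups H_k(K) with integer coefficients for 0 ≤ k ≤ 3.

H_0 = Z,  H_1 = 0,  H_2 = 0,  H_3 = 0.

We work with the vertex ordering a < b < c < d. The simplices of K, each written with vertices in increasing order, are:

  0-simplices (4): a, b, c, d
  1-simplices (6): ab, ac, ad, bc, bd, cd
  2-simplices (4): abc, abd, acd, bcd
  3-simplices (1): abcd

Hence C_0 ≅ Z^4, C_1 ≅ Z^6, C_2 ≅ Z^4, C_3 ≅ Z^1.

∂_1: C_1 → C_0 is given by ∂[p,q] = [q] − [p]. For instance
  ∂ad = d − a.
The resulting 4×6 matrix has rank 3, and its Smith normal form has invariant factors (1,1,1).

Boundary ∂_2: C_2 → C_1 maps a triangle to the signed sum of its edges. For instance
  ∂abd = bd − ad + ab,
  ∂bcd = cd − bd + bc.
The 6×4 boundary matrix has rank 3 and Smith normal form diag(1,1,1).

The boundary map ∂_3: C_3 → C_2 sends each 3-simplex σ to the alternating sum Σ_i (−1)^i (σ with its i-th vertex removed). For instance
  ∂abcd = bcd − acd + abd − abc.
This gives a 4×1 integer matrix of rank 1; reducing to Smith normal form yields diagonal entries (1).

Reading off H_k = ker ∂_k / im ∂_{k+1}:

  H_0: rank C_0 − rank ∂_1 = 4 − 3 = 1, and the invariant factors of ∂_1 are all 1, so H_0 ≅ Z.
  H_1: rank ker ∂_1 − rank ∂_2 = (6 − 3) − 3 = 0, and the invariant factors of ∂_2 are all 1, so H_1 ≅ 0.
  H_2: rank ker ∂_2 − rank ∂_3 = (4 − 3) − 1 = 0, and the invariant factors of ∂_3 are all 1, so H_2 ≅ 0.
  H_3: rank ker ∂_3 − rank ∂_4 = (1 − 1) − 0 = 0, and there is no ∂_4, so H_3 ≅ 0.

(K is a triangulation of the 3-simplex.)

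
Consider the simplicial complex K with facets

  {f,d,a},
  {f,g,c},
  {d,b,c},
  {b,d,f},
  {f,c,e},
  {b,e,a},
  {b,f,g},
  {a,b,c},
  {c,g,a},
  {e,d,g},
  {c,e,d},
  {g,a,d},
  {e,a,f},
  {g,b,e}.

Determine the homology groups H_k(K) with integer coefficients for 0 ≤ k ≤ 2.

H_0 ≅ Z,  H_1 ≅ Z^2,  H_2 ≅ Z.

K has 7 vertices, 21 edges, 14 triangles.
rank ∂_0 = 0, rank ∂_1 = 6 ⇒ b_0 = 7 − 0 − 6 = 1; all invariant factors of ∂_1 are 1 so no torsion. So H_0 = Z.
rank ∂_1 = 6, rank ∂_2 = 13 ⇒ b_1 = 21 − 6 − 13 = 2; all invariant factors of ∂_2 are 1 so no torsion. So H_1 = Z^2.
rank ∂_2 = 13, rank ∂_3 = 0 ⇒ b_2 = 14 − 13 − 0 = 1. So H_2 = Z.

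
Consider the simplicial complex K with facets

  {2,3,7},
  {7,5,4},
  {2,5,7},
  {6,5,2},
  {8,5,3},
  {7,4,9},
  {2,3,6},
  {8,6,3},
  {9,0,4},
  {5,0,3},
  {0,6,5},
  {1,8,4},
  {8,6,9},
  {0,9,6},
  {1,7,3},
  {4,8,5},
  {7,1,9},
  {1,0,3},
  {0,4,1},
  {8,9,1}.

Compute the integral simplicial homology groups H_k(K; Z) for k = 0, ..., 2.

H_0 = Z,  H_1 = Z ⊕ Z/2,  H_2 = 0.

Take the total order 0 < 1 < 2 < 3 < 4 < 5 < 6 < 7 < 8 < 9 on the vertex set. Then K (dimension 2) consists of the simplices:

  0-simplices (10): [0], [1], [2], [3], [4], [5], [6], [7], [8], [9]
  1-simplices (30): (30 of them)
  2-simplices (20): (20 of them)

so the chain groups are C_0 ≅ Z^10, C_1 ≅ Z^30, C_2 ≅ Z^20.

∂_1: C_1 → C_0 sends each edge [p,q] (with p < q) to q − p. For instance
  ∂[2,5] = [5] − [2].
The resulting 10×30 matrix has rank 9, and its Smith normal form has invariant factors (1,1,1,1,1,1,1,1,1).

Boundary ∂_2: C_2 → C_1 acts by ∂[p,q,r] = [q,r] − [p,r] + [p,q]. For instance
  ∂[2,3,7] = [3,7] − [2,7] + [2,3],
  ∂[0,3,5] = [3,5] − [0,5] + [0,3].
This gives a 30×20 integer matrix of rank 20; reducing to Smith normal form yields diagonal entries (1,1,1,1,1,1,1,1,1,1,1,1,1,1,1,1,1,1,1,2).

Computing H_k = (kernel of ∂_k) / (image of ∂_{k+1}):

  H_0: rank C_0 − rank ∂_1 = 10 − 9 = 1, and the invariant factors of ∂_1 are all 1, so H_0 ≅ Z.
  H_1: rank ker ∂_1 − rank ∂_2 = (30 − 9) − 20 = 1, and ∂_2 has invariant factor 2 > 1, so H_1 ≅ Z ⊕ Z/2.
  H_2: rank ker ∂_2 − rank ∂_3 = (20 − 20) − 0 = 0, and there is no ∂_3, so H_2 ≅ 0.

(K is a triangulation of the Klein bottle.)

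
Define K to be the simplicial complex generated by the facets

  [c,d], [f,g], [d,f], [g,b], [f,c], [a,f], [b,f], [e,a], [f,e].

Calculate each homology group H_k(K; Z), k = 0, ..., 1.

We work with the vertex ordering a < b < c < d < e < f < g. The simplices of K, each written with vertices in increasing order, are:

  0-simplices (7): a, b, c, d, e, f, g
  1-simplices (9): ae, af, bf, bg, cd, cf, df, ef, fg

so the chain groups are C_0 ≅ Z^7, C_1 ≅ Z^9.

The boundary map ∂_1: C_1 → C_0 is given by ∂[p,q] = [q] − [p].
As a 7×9 matrix over Z this has rank 6, with invariant factors (1,1,1,1,1,1).

Reading off H_k = ker ∂_k / im ∂_{k+1}:

  H_0: rank C_0 − rank ∂_1 = 7 − 6 = 1, and the invariant factors of ∂_1 are all 1, so H_0 = Z.
  H_1: rank ker ∂_1 − rank ∂_2 = (9 − 6) − 0 = 3, and there is no ∂_2, so H_1 = Z^3.

As a check, the Euler characteristic is 7 − 9 = -2, which agrees with 1 − 3 = -2.

H_0 = Z,  H_1 = Z^3.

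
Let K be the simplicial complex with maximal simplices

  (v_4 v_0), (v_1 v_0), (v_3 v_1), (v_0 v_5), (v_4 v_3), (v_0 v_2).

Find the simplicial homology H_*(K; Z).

Fix the vertex order v_0 < v_1 < v_2 < v_3 < v_4 < v_5 and write every simplex with vertices in increasing order. Then dim K = 1 and the simplices of K are:

  0-simplices (6): [v_0], [v_1], [v_2], [v_3], [v_4], [v_5]
  1-simplices (6): [v_0,v_1], [v_0,v_2], [v_0,v_4], [v_0,v_5], [v_1,v_3], [v_3,v_4]

Hence C_0 ≅ Z^6, C_1 ≅ Z^6.

Boundary ∂_1: C_1 → C_0 maps an edge to its endpoints' difference, ∂[p,q] = q − p. For instance
  ∂[v_1,v_3] = [v_3] − [v_1].
The 6×6 boundary matrix has rank 5 and Smith normal form diag(1,1,1,1,1).

Now H_k = ker ∂_k / im ∂_{k+1}, so:

  H_0: rank C_0 − rank ∂_1 = 6 − 5 = 1, and the invariant factors of ∂_1 are all 1, so H_0 ≅ Z.
  H_1: rank ker ∂_1 − rank ∂_2 = (6 − 5) − 0 = 1, and there is no ∂_2, so H_1 ≅ Z.

As a check, the Euler characteristic is 6 − 6 = 0, which agrees with 1 − 1 = 0.

H_0 ≅ Z,  H_1 ≅ Z.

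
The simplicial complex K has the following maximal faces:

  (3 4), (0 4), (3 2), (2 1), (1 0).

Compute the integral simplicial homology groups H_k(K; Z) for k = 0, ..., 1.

K has 5 vertices, 5 edges.
rank ∂_0 = 0, rank ∂_1 = 4 ⇒ b_0 = 5 − 0 − 4 = 1; all invariant factors of ∂_1 are 1 so no torsion. So H_0 = Z.
rank ∂_1 = 4, rank ∂_2 = 0 ⇒ b_1 = 5 − 4 − 0 = 1. So H_1 = Z.

H_0 = Z,  H_1 = Z.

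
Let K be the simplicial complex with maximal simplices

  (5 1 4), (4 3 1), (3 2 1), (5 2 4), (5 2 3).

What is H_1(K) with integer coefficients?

H_1 = Z.

K has 5 vertices, 10 edges, 5 triangles.
rank ∂_1 = 4, rank ∂_2 = 5 ⇒ b_1 = 10 − 4 − 5 = 1; all invariant factors of ∂_2 are 1 so no torsion. So H_1 ≅ Z.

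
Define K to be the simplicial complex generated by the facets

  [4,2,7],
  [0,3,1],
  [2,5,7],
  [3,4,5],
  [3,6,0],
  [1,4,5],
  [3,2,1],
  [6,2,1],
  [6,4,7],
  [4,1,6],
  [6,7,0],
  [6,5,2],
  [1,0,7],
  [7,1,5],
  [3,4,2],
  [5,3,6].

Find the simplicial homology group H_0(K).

K has 8 vertices, 24 edges, 16 triangles.
rank ∂_0 = 0, rank ∂_1 = 7 ⇒ b_0 = 8 − 0 − 7 = 1; all invariant factors of ∂_1 are 1 so no torsion. So H_0 ≅ Z.

H_0 ≅ Z.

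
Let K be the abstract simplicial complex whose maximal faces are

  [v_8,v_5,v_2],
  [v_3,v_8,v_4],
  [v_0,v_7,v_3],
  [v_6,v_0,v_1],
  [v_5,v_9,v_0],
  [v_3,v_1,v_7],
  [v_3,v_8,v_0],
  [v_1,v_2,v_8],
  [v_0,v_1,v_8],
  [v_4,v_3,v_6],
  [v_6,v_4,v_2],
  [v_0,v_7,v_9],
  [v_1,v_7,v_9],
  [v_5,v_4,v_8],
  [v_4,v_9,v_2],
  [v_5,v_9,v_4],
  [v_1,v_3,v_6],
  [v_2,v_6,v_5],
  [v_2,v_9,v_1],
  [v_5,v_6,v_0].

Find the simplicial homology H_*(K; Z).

K has 10 vertices, 30 edges, 20 triangles.
rank ∂_0 = 0, rank ∂_1 = 9 ⇒ b_0 = 10 − 0 − 9 = 1; all invariant factors of ∂_1 are 1 so no torsion. So H_0 = Z.
rank ∂_1 = 9, rank ∂_2 = 20 ⇒ b_1 = 30 − 9 − 20 = 1; ∂_2 has invariant factor(s) [2] giving torsion. So H_1 = Z ⊕ Z/2.
rank ∂_2 = 20, rank ∂_3 = 0 ⇒ b_2 = 20 − 20 − 0 = 0. So H_2 = 0.

H_0 = Z,  H_1 = Z ⊕ Z/2,  H_2 = 0.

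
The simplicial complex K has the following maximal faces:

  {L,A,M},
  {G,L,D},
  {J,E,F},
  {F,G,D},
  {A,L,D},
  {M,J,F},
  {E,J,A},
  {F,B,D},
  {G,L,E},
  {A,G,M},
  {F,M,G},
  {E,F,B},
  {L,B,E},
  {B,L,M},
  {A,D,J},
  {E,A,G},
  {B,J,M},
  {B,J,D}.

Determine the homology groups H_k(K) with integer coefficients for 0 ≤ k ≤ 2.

Order the vertices as A < B < D < E < F < G < J < L < M. Listing each simplex with vertices in this order, K has dimension 2 with simplices:

  0-simplices (9): A, B, D, E, F, G, J, L, M
  1-simplices (27): AD, AE, AG, AJ, AL, AM, BD, BE, BF, BJ, BL, BM, DF, DG, DJ, DL, EF, EG, EJ, EL, FG, FJ, FM, GL, GM, JM, LM
  2-simplices (18): ADJ, ADL, AEG, AEJ, AGM, ALM, BDF, BDJ, BEF, BEL, BJM, BLM, DFG, DGL, EFJ, EGL, FGM, FJM

giving chain groups C_0 ≅ Z^9, C_1 ≅ Z^27, C_2 ≅ Z^18.

Boundary ∂_1: C_1 → C_0 maps an edge to its endpoints' difference, ∂[p,q] = q − p. For instance
  ∂AJ = J − A.
This gives a 9×27 integer matrix of rank 8; reducing to Smith normal form yields diagonal entries (1,1,1,1,1,1,1,1).

The boundary map ∂_2: C_2 → C_1 maps a triangle to the signed sum of its edges. For instance
  ∂EGL = GL − EL + EG,
  ∂AGM = GM − AM + AG.
The 27×18 boundary matrix has rank 18 and Smith normal form diag(1,1,1,1,1,1,1,1,1,1,1,1,1,1,1,1,1,2).

From H_k ≅ ker(∂_k) / im(∂_{k+1}) we obtain:

  H_0: rank C_0 − rank ∂_1 = 9 − 8 = 1, and the invariant factors of ∂_1 are all 1, so H_0 ≅ Z.
  H_1: rank ker ∂_1 − rank ∂_2 = (27 − 8) − 18 = 1, and ∂_2 has invariant factor 2 > 1, so H_1 ≅ Z ⊕ Z_2.
  H_2: rank ker ∂_2 − rank ∂_3 = (18 − 18) − 0 = 0, and there is no ∂_3, so H_2 ≅ 0.

H_0 = Z,  H_1 = Z ⊕ Z_2,  H_2 = 0.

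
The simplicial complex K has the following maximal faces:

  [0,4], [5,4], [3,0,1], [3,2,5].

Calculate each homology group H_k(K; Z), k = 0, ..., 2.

Fix the vertex order 0 < 1 < 2 < 3 < 4 < 5 and write every simplex with vertices in increasing order. Then dim K = 2 and the simplices of K are:

  0-simplices (6): [0], [1], [2], [3], [4], [5]
  1-simplices (8): [0,1], [0,3], [0,4], [1,3], [2,3], [2,5], [3,5], [4,5]
  2-simplices (2): [0,1,3], [2,3,5]

so the chain groups are C_0 ≅ Z^6, C_1 ≅ Z^8, C_2 ≅ Z^2.

The boundary map ∂_1: C_1 → C_0 is given by ∂[p,q] = [q] − [p].
The resulting 6×8 matrix has rank 5, and its Smith normal form has invariant factors (1,1,1,1,1).

Boundary ∂_2: C_2 → C_1 acts by ∂[p,q,r] = [q,r] − [p,r] + [p,q]. For instance
  ∂[0,1,3] = [1,3] − [0,3] + [0,1],
  ∂[2,3,5] = [3,5] − [2,5] + [2,3].
The 8×2 boundary matrix has rank 2 and Smith normal form diag(1,1).

Computing H_k = (kernel of ∂_k) / (image of ∂_{k+1}):

  H_0: rank C_0 − rank ∂_1 = 6 − 5 = 1, and the invariant factors of ∂_1 are all 1, so H_0 ≅ Z.
  H_1: rank ker ∂_1 − rank ∂_2 = (8 − 5) − 2 = 1, and the invariant factors of ∂_2 are all 1, so H_1 ≅ Z.
  H_2: rank ker ∂_2 − rank ∂_3 = (2 − 2) − 0 = 0, and there is no ∂_3, so H_2 ≅ 0.

H_0 ≅ Z,  H_1 ≅ Z,  H_2 = 0.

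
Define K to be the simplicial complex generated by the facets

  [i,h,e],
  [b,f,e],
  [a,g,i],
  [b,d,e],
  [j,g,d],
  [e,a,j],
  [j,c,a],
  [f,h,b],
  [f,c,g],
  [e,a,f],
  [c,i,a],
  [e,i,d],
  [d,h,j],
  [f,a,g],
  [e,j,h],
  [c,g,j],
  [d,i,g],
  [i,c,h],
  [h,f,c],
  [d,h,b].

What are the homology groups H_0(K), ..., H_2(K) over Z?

H_0 = Z,  H_1 = Z ⊕ Z_2,  H_2 = 0.

Take the total order a < b < c < d < e < f < g < h < i < j on the vertex set. Then K (dimension 2) consists of the simplices:

  0-simplices (10): a, b, c, d, e, f, g, h, i, j
  1-simplices (30): ac, ae, af, ag, ai, aj, bd, be, bf, bh, cf, cg, ch, ci, cj, de, dg, dh, di, dj, ef, eh, ei, ej, fg, fh, gi, gj, hi, hj
  2-simplices (20): aci, acj, aef, aej, afg, agi, bde, bdh, bef, bfh, cfg, cfh, cgj, chi, dei, dgi, dgj, dhj, ehi, ehj

so the chain groups are C_0 ≅ Z^10, C_1 ≅ Z^30, C_2 ≅ Z^20.

The boundary map ∂_1: C_1 → C_0 is given by ∂[p,q] = [q] − [p]. For instance
  ∂dh = h − d.
As a 10×30 matrix over Z this has rank 9, with invariant factors (1,1,1,1,1,1,1,1,1).

Boundary ∂_2: C_2 → C_1 maps a triangle to the signed sum of its edges. For instance
  ∂bde = de − be + bd,
  ∂aci = ci − ai + ac.
The resulting 30×20 matrix has rank 20, and its Smith normal form has invariant factors (1,1,1,1,1,1,1,1,1,1,1,1,1,1,1,1,1,1,1,2).

Computing H_k = (kernel of ∂_k) / (image of ∂_{k+1}):

  H_0: rank C_0 − rank ∂_1 = 10 − 9 = 1, and the invariant factors of ∂_1 are all 1, so H_0 ≅ Z.
  H_1: rank ker ∂_1 − rank ∂_2 = (30 − 9) − 20 = 1, and ∂_2 has invariant factor 2 > 1, so H_1 ≅ Z ⊕ Z_2.
  H_2: rank ker ∂_2 − rank ∂_3 = (20 − 20) − 0 = 0, and there is no ∂_3, so H_2 ≅ 0.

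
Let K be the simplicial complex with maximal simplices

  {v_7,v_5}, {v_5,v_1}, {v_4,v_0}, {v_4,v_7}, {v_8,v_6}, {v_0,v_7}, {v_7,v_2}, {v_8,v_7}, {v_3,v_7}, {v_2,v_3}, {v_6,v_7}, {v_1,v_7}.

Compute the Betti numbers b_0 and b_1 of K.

We work with the vertex ordering v_0 < v_1 < v_2 < v_3 < v_4 < v_5 < v_6 < v_7 < v_8. The simplices of K, each written with vertices in increasing order, are:

  0-simplices (9): [v_0], [v_1], [v_2], [v_3], [v_4], [v_5], [v_6], [v_7], [v_8]
  1-simplices (12): [v_0,v_4], [v_0,v_7], [v_1,v_5], [v_1,v_7], [v_2,v_3], [v_2,v_7], [v_3,v_7], [v_4,v_7], [v_5,v_7], [v_6,v_7], [v_6,v_8], [v_7,v_8]

Hence C_0 ≅ Z^9, C_1 ≅ Z^12.

The boundary map ∂_1: C_1 → C_0 is given by ∂[p,q] = [q] − [p].
This gives a 9×12 integer matrix of rank 8; reducing to Smith normal form yields diagonal entries (1,1,1,1,1,1,1,1).

Reading off H_k = ker ∂_k / im ∂_{k+1}:

  H_0: rank C_0 − rank ∂_1 = 9 − 8 = 1, and the invariant factors of ∂_1 are all 1, so H_0 ≅ Z.
  H_1: rank ker ∂_1 − rank ∂_2 = (12 − 8) − 0 = 4, and there is no ∂_2, so H_1 ≅ Z^4.

Hence the Betti numbers are b_0 = 1, b_1 = 4.

b_0 = 1, b_1 = 4.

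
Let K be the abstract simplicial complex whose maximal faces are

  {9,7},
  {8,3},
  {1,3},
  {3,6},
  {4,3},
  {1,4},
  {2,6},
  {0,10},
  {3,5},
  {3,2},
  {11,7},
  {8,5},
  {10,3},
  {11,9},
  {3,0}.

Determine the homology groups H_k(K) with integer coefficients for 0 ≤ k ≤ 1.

K has 12 vertices, 15 edges.
rank ∂_0 = 0, rank ∂_1 = 10 ⇒ b_0 = 12 − 0 − 10 = 2; all invariant factors of ∂_1 are 1 so no torsion. So H_0 ≅ Z^2.
rank ∂_1 = 10, rank ∂_2 = 0 ⇒ b_1 = 15 − 10 − 0 = 5. So H_1 ≅ Z^5.

H_0 = Z^2,  H_1 = Z^5.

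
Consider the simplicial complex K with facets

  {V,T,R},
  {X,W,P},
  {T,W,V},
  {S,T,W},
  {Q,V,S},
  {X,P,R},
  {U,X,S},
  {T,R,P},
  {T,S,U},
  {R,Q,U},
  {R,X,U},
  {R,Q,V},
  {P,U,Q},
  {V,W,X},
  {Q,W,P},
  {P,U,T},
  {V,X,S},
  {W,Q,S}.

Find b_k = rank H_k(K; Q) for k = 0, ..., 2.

b_0 = 1, b_1 = 1, b_2 = 0.

K has 9 vertices, 27 edges, 18 triangles.
rank ∂_0 = 0, rank ∂_1 = 8 ⇒ b_0 = 9 − 0 − 8 = 1; all invariant factors of ∂_1 are 1 so no torsion. So H_0 ≅ Z.
rank ∂_1 = 8, rank ∂_2 = 18 ⇒ b_1 = 27 − 8 − 18 = 1; ∂_2 has invariant factor(s) [2] giving torsion. So H_1 ≅ Z ⊕ Z/2.
rank ∂_2 = 18, rank ∂_3 = 0 ⇒ b_2 = 18 − 18 − 0 = 0. So H_2 ≅ 0.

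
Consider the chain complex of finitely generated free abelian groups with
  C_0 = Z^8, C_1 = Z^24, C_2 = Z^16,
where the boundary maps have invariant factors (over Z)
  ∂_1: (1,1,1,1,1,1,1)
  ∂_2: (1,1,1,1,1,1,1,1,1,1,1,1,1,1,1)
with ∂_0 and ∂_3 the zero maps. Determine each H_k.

H_0 ≅ Z,  H_1 ≅ Z^2,  H_2 ≅ Z.

H_0: b_0 = 8 − 0 − 7 = 1; torsion from ∂_1 factors > 1: none. So H_0 ≅ Z.
H_1: b_1 = 24 − 7 − 15 = 2; torsion from ∂_2 factors > 1: none. So H_1 ≅ Z^2.
H_2: b_2 = 16 − 15 − 0 = 1; torsion from ∂_3 factors > 1: none. So H_2 ≅ Z.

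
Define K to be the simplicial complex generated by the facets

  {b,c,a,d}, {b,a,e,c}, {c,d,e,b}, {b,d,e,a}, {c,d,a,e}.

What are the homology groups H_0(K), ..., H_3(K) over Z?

Take the total order a < b < c < d < e on the vertex set. Then K (dimension 3) consists of the simplices:

  0-simplices (5): a, b, c, d, e
  1-simplices (10): ab, ac, ad, ae, bc, bd, be, cd, ce, de
  2-simplices (10): abc, abd, abe, acd, ace, ade, bcd, bce, bde, cde
  3-simplices (5): abcd, abce, abde, acde, bcde

Hence C_0 ≅ Z^5, C_1 ≅ Z^10, C_2 ≅ Z^10, C_3 ≅ Z^5.

The boundary map ∂_1: C_1 → C_0 maps an edge to its endpoints' difference, ∂[p,q] = q − p.
The 5×10 boundary matrix has rank 4 and Smith normal form diag(1,1,1,1).

∂_2: C_2 → C_1 sends each 2-simplex [p,q,r] to [q,r] − [p,r] + [p,q]. For instance
  ∂acd = cd − ad + ac,
  ∂cde = de − ce + cd.
The resulting 10×10 matrix has rank 6, and its Smith normal form has invariant factors (1,1,1,1,1,1).

Boundary ∂_3: C_3 → C_2 sends each 3-simplex σ to the alternating sum Σ_i (−1)^i (σ with its i-th vertex removed). For instance
  ∂abde = bde − ade + abe − abd,
  ∂bcde = cde − bde + bce − bcd.
This gives a 10×5 integer matrix of rank 4; reducing to Smith normal form yields diagonal entries (1,1,1,1).

From H_k ≅ ker(∂_k) / im(∂_{k+1}) we obtain:

  H_0: rank C_0 − rank ∂_1 = 5 − 4 = 1, and the invariant factors of ∂_1 are all 1, so H_0 = Z.
  H_1: rank ker ∂_1 − rank ∂_2 = (10 − 4) − 6 = 0, and the invariant factors of ∂_2 are all 1, so H_1 = 0.
  H_2: rank ker ∂_2 − rank ∂_3 = (10 − 6) − 4 = 0, and the invariant factors of ∂_3 are all 1, so H_2 = 0.
  H_3: rank ker ∂_3 − rank ∂_4 = (5 − 4) − 0 = 1, and there is no ∂_4, so H_3 = Z.

As a check, the Euler characteristic is 5 − 10 + 10 − 5 = 0, which agrees with 1 − 0 + 0 − 1 = 0.

H_0 ≅ Z,  H_1 = 0,  H_2 = 0,  H_3 ≅ Z.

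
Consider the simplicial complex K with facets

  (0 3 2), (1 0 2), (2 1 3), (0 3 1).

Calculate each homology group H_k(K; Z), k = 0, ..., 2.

H_0 = Z,  H_1 = 0,  H_2 = Z.

Fix the vertex order 0 < 1 < 2 < 3 and write every simplex with vertices in increasing order. Then dim K = 2 and the simplices of K are:

  0-simplices (4): [0], [1], [2], [3]
  1-simplices (6): [0,1], [0,2], [0,3], [1,2], [1,3], [2,3]
  2-simplices (4): [0,1,2], [0,1,3], [0,2,3], [1,2,3]

so the chain groups are C_0 ≅ Z^4, C_1 ≅ Z^6, C_2 ≅ Z^4.

Boundary ∂_1: C_1 → C_0 sends each edge [p,q] (with p < q) to q − p. For instance
  ∂[1,2] = [2] − [1].
The resulting 4×6 matrix has rank 3, and its Smith normal form has invariant factors (1,1,1).

The boundary map ∂_2: C_2 → C_1 sends each 2-simplex [p,q,r] to [q,r] − [p,r] + [p,q]. For instance
  ∂[0,1,3] = [1,3] − [0,3] + [0,1],
  ∂[1,2,3] = [2,3] − [1,3] + [1,2].
The resulting 6×4 matrix has rank 3, and its Smith normal form has invariant factors (1,1,1).

Reading off H_k = ker ∂_k / im ∂_{k+1}:

  H_0: rank C_0 − rank ∂_1 = 4 − 3 = 1, and the invariant factors of ∂_1 are all 1, so H_0 ≅ Z.
  H_1: rank ker ∂_1 − rank ∂_2 = (6 − 3) − 3 = 0, and the invariant factors of ∂_2 are all 1, so H_1 ≅ 0.
  H_2: rank ker ∂_2 − rank ∂_3 = (4 − 3) − 0 = 1, and there is no ∂_3, so H_2 ≅ Z.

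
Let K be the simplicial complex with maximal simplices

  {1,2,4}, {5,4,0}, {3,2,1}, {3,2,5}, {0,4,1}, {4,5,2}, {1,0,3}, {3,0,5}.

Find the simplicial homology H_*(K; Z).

H_0 = Z,  H_1 = 0,  H_2 = Z.

Order the vertices as 0 < 1 < 2 < 3 < 4 < 5. Listing each simplex with vertices in this order, K has dimension 2 with simplices:

  0-simplices (6): [0], [1], [2], [3], [4], [5]
  1-simplices (12): [0,1], [0,3], [0,4], [0,5], [1,2], [1,3], [1,4], [2,3], [2,4], [2,5], [3,5], [4,5]
  2-simplices (8): [0,1,3], [0,1,4], [0,3,5], [0,4,5], [1,2,3], [1,2,4], [2,3,5], [2,4,5]

Hence C_0 ≅ Z^6, C_1 ≅ Z^12, C_2 ≅ Z^8.

∂_1: C_1 → C_0 maps an edge to its endpoints' difference, ∂[p,q] = q − p. For instance
  ∂[2,5] = [5] − [2].
The resulting 6×12 matrix has rank 5, and its Smith normal form has invariant factors (1,1,1,1,1).

The boundary map ∂_2: C_2 → C_1 maps a triangle to the signed sum of its edges. For instance
  ∂[1,2,4] = [2,4] − [1,4] + [1,2],
  ∂[2,4,5] = [4,5] − [2,5] + [2,4].
This gives a 12×8 integer matrix of rank 7; reducing to Smith normal form yields diagonal entries (1,1,1,1,1,1,1).

From H_k ≅ ker(∂_k) / im(∂_{k+1}) we obtain:

  H_0: rank C_0 − rank ∂_1 = 6 − 5 = 1, and the invariant factors of ∂_1 are all 1, so H_0 ≅ Z.
  H_1: rank ker ∂_1 − rank ∂_2 = (12 − 5) − 7 = 0, and the invariant factors of ∂_2 are all 1, so H_1 ≅ 0.
  H_2: rank ker ∂_2 − rank ∂_3 = (8 − 7) − 0 = 1, and there is no ∂_3, so H_2 ≅ Z.

As a check, the Euler characteristic is 6 − 12 + 8 = 2, which agrees with 1 − 0 + 1 = 2.
(K is a triangulation of the 2-sphere S^2.)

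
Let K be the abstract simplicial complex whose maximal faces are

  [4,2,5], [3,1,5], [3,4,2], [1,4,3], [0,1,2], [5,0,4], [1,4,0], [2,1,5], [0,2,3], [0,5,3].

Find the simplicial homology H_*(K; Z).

H_0 ≅ Z,  H_1 ≅ Z/2Z,  H_2 = 0.

We work with the vertex ordering 0 < 1 < 2 < 3 < 4 < 5. The simplices of K, each written with vertices in increasing order, are:

  0-simplices (6): [0], [1], [2], [3], [4], [5]
  1-simplices (15): [0,1], [0,2], [0,3], [0,4], [0,5], [1,2], [1,3], [1,4], [1,5], [2,3], [2,4], [2,5], [3,4], [3,5], [4,5]
  2-simplices (10): [0,1,2], [0,1,4], [0,2,3], [0,3,5], [0,4,5], [1,2,5], [1,3,4], [1,3,5], [2,3,4], [2,4,5]

Hence C_0 ≅ Z^6, C_1 ≅ Z^15, C_2 ≅ Z^10.

The boundary map ∂_1: C_1 → C_0 maps an edge to its endpoints' difference, ∂[p,q] = q − p.
The resulting 6×15 matrix has rank 5, and its Smith normal form has invariant factors (1,1,1,1,1).

∂_2: C_2 → C_1 sends each 2-simplex [p,q,r] to [q,r] − [p,r] + [p,q]. For instance
  ∂[1,3,5] = [3,5] − [1,5] + [1,3],
  ∂[0,4,5] = [4,5] − [0,5] + [0,4].
As a 15×10 matrix over Z this has rank 10, with invariant factors (1,1,1,1,1,1,1,1,1,2).

Now H_k = ker ∂_k / im ∂_{k+1}, so:

  H_0: rank C_0 − rank ∂_1 = 6 − 5 = 1, and the invariant factors of ∂_1 are all 1, so H_0 = Z.
  H_1: rank ker ∂_1 − rank ∂_2 = (15 − 5) − 10 = 0, and ∂_2 has invariant factor 2 > 1, so H_1 = Z/2Z.
  H_2: rank ker ∂_2 − rank ∂_3 = (10 − 10) − 0 = 0, and there is no ∂_3, so H_2 = 0.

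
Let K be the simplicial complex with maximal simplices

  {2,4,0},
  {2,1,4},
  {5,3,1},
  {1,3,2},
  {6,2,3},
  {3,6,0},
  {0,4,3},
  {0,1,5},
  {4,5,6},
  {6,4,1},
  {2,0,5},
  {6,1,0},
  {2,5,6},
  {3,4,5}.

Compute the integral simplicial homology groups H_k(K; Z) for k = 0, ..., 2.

Fix the vertex order 0 < 1 < 2 < 3 < 4 < 5 < 6 and write every simplex with vertices in increasing order. Then dim K = 2 and the simplices of K are:

  0-simplices (7): [0], [1], [2], [3], [4], [5], [6]
  1-simplices (21): [0,1], [0,2], [0,3], [0,4], [0,5], [0,6], [1,2], [1,3], [1,4], [1,5], [1,6], [2,3], [2,4], [2,5], [2,6], [3,4], [3,5], [3,6], [4,5], [4,6], [5,6]
  2-simplices (14): [0,1,5], [0,1,6], [0,2,4], [0,2,5], [0,3,4], [0,3,6], [1,2,3], [1,2,4], [1,3,5], [1,4,6], [2,3,6], [2,5,6], [3,4,5], [4,5,6]

Hence C_0 ≅ Z^7, C_1 ≅ Z^21, C_2 ≅ Z^14.

Boundary ∂_1: C_1 → C_0 maps an edge to its endpoints' difference, ∂[p,q] = q − p. For instance
  ∂[1,6] = [6] − [1].
The 7×21 boundary matrix has rank 6 and Smith normal form diag(1,1,1,1,1,1).

Boundary ∂_2: C_2 → C_1 sends each 2-simplex [p,q,r] to [q,r] − [p,r] + [p,q]. For instance
  ∂[4,5,6] = [5,6] − [4,6] + [4,5],
  ∂[3,4,5] = [4,5] − [3,5] + [3,4].
As a 21×14 matrix over Z this has rank 13, with invariant factors (1,1,1,1,1,1,1,1,1,1,1,1,1).

From H_k ≅ ker(∂_k) / im(∂_{k+1}) we obtain:

  H_0: rank C_0 − rank ∂_1 = 7 − 6 = 1, and the invariant factors of ∂_1 are all 1, so H_0 ≅ Z.
  H_1: rank ker ∂_1 − rank ∂_2 = (21 − 6) − 13 = 2, and the invariant factors of ∂_2 are all 1, so H_1 ≅ Z^2.
  H_2: rank ker ∂_2 − rank ∂_3 = (14 − 13) − 0 = 1, and there is no ∂_3, so H_2 ≅ Z.

H_0 = Z,  H_1 = Z^2,  H_2 = Z.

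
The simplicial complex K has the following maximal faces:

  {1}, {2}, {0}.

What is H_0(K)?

H_0 ≅ Z^3.

Fix the vertex order 0 < 1 < 2 and write every simplex with vertices in increasing order. Then dim K = 0 and the simplices of K are:

  0-simplices (3): [0], [1], [2]

giving chain groups C_0 ≅ Z^3.

Now H_k = ker ∂_k / im ∂_{k+1}, so:

  H_0: rank C_0 − rank ∂_1 = 3 − 0 = 3, and there is no ∂_1, so H_0 ≅ Z^3.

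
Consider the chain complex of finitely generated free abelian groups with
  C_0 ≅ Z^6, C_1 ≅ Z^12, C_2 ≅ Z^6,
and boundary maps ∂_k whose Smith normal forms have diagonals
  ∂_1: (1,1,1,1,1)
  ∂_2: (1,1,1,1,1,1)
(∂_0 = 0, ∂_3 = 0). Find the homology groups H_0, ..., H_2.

H_0: b_0 = 6 − 0 − 5 = 1; torsion from ∂_1 factors > 1: none. So H_0 ≅ Z.
H_1: b_1 = 12 − 5 − 6 = 1; torsion from ∂_2 factors > 1: none. So H_1 ≅ Z.
H_2: b_2 = 6 − 6 − 0 = 0; torsion from ∂_3 factors > 1: none. So H_2 ≅ 0.

H_0 ≅ Z,  H_1 ≅ Z,  H_2 = 0.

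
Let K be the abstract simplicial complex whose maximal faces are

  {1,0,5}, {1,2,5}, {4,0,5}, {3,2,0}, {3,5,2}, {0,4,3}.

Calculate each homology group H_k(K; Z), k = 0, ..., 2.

H_0 = Z,  H_1 = Z,  H_2 = 0.

Order the vertices as 0 < 1 < 2 < 3 < 4 < 5. Listing each simplex with vertices in this order, K has dimension 2 with simplices:

  0-simplices (6): [0], [1], [2], [3], [4], [5]
  1-simplices (12): [0,1], [0,2], [0,3], [0,4], [0,5], [1,2], [1,5], [2,3], [2,5], [3,4], [3,5], [4,5]
  2-simplices (6): [0,1,5], [0,2,3], [0,3,4], [0,4,5], [1,2,5], [2,3,5]

giving chain groups C_0 ≅ Z^6, C_1 ≅ Z^12, C_2 ≅ Z^6.

Boundary ∂_1: C_1 → C_0 sends each edge [p,q] (with p < q) to q − p.
As a 6×12 matrix over Z this has rank 5, with invariant factors (1,1,1,1,1).

The boundary map ∂_2: C_2 → C_1 acts by ∂[p,q,r] = [q,r] − [p,r] + [p,q]. For instance
  ∂[2,3,5] = [3,5] − [2,5] + [2,3],
  ∂[0,3,4] = [3,4] − [0,4] + [0,3].
As a 12×6 matrix over Z this has rank 6, with invariant factors (1,1,1,1,1,1).

Now H_k = ker ∂_k / im ∂_{k+1}, so:

  H_0: rank C_0 − rank ∂_1 = 6 − 5 = 1, and the invariant factors of ∂_1 are all 1, so H_0 = Z.
  H_1: rank ker ∂_1 − rank ∂_2 = (12 − 5) − 6 = 1, and the invariant factors of ∂_2 are all 1, so H_1 = Z.
  H_2: rank ker ∂_2 − rank ∂_3 = (6 − 6) − 0 = 0, and there is no ∂_3, so H_2 = 0.

As a check, the Euler characteristic is 6 − 12 + 6 = 0, which agrees with 1 − 1 + 0 = 0.
(K is a triangulation of the cylinder S^1 x I.)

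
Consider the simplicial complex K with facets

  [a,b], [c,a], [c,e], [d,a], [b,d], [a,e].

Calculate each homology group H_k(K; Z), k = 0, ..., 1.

We work with the vertex ordering a < b < c < d < e. The simplices of K, each written with vertices in increasing order, are:

  0-simplices (5): a, b, c, d, e
  1-simplices (6): ab, ac, ad, ae, bd, ce

Hence C_0 ≅ Z^5, C_1 ≅ Z^6.

∂_1: C_1 → C_0 sends each edge [p,q] (with p < q) to q − p. For instance
  ∂ab = b − a.
The resulting 5×6 matrix has rank 4, and its Smith normal form has invariant factors (1,1,1,1).

Computing H_k = (kernel of ∂_k) / (image of ∂_{k+1}):

  H_0: rank C_0 − rank ∂_1 = 5 − 4 = 1, and the invariant factors of ∂_1 are all 1, so H_0 = Z.
  H_1: rank ker ∂_1 − rank ∂_2 = (6 − 4) − 0 = 2, and there is no ∂_2, so H_1 = Z^2.

(K is a triangulation of a wedge of 2 circles.)

H_0 = Z,  H_1 = Z^2.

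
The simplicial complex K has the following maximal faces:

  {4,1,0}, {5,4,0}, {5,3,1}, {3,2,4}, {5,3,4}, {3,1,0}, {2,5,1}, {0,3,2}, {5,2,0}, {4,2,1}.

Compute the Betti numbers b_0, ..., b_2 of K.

b_0 = 1, b_1 = 0, b_2 = 0.

Order the vertices as 0 < 1 < 2 < 3 < 4 < 5. Listing each simplex with vertices in this order, K has dimension 2 with simplices:

  0-simplices (6): [0], [1], [2], [3], [4], [5]
  1-simplices (15): [0,1], [0,2], [0,3], [0,4], [0,5], [1,2], [1,3], [1,4], [1,5], [2,3], [2,4], [2,5], [3,4], [3,5], [4,5]
  2-simplices (10): [0,1,3], [0,1,4], [0,2,3], [0,2,5], [0,4,5], [1,2,4], [1,2,5], [1,3,5], [2,3,4], [3,4,5]

giving chain groups C_0 ≅ Z^6, C_1 ≅ Z^15, C_2 ≅ Z^10.

Boundary ∂_1: C_1 → C_0 is given by ∂[p,q] = [q] − [p]. For instance
  ∂[0,1] = [1] − [0].
The 6×15 boundary matrix has rank 5 and Smith normal form diag(1,1,1,1,1).

Boundary ∂_2: C_2 → C_1 maps a triangle to the signed sum of its edges. For instance
  ∂[1,2,5] = [2,5] − [1,5] + [1,2],
  ∂[0,4,5] = [4,5] − [0,5] + [0,4].
The 15×10 boundary matrix has rank 10 and Smith normal form diag(1,1,1,1,1,1,1,1,1,2).

Now H_k = ker ∂_k / im ∂_{k+1}, so:

  H_0: rank C_0 − rank ∂_1 = 6 − 5 = 1, and the invariant factors of ∂_1 are all 1, so H_0 ≅ Z.
  H_1: rank ker ∂_1 − rank ∂_2 = (15 − 5) − 10 = 0, and ∂_2 has invariant factor 2 > 1, so H_1 ≅ Z/2.
  H_2: rank ker ∂_2 − rank ∂_3 = (10 − 10) − 0 = 0, and there is no ∂_3, so H_2 ≅ 0.

As a check, the Euler characteristic is 6 − 15 + 10 = 1, which agrees with 1 − 0 + 0 = 1.

Hence the Betti numbers are b_0 = 1, b_1 = 0, b_2 = 0.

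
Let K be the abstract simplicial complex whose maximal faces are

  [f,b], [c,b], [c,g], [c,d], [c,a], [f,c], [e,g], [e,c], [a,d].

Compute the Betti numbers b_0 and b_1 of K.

Take the total order a < b < c < d < e < f < g on the vertex set. Then K (dimension 1) consists of the simplices:

  0-simplices (7): a, b, c, d, e, f, g
  1-simplices (9): ac, ad, bc, bf, cd, ce, cf, cg, eg

Hence C_0 ≅ Z^7, C_1 ≅ Z^9.

The boundary map ∂_1: C_1 → C_0 is given by ∂[p,q] = [q] − [p]. For instance
  ∂cd = d − c.
The 7×9 boundary matrix has rank 6 and Smith normal form diag(1,1,1,1,1,1).

From H_k ≅ ker(∂_k) / im(∂_{k+1}) we obtain:

  H_0: rank C_0 − rank ∂_1 = 7 − 6 = 1, and the invariant factors of ∂_1 are all 1, so H_0 ≅ Z.
  H_1: rank ker ∂_1 − rank ∂_2 = (9 − 6) − 0 = 3, and there is no ∂_2, so H_1 ≅ Z^3.

(K is a triangulation of a wedge of 3 circles.)

Hence the Betti numbers are b_0 = 1, b_1 = 3.

b_0 = 1, b_1 = 3.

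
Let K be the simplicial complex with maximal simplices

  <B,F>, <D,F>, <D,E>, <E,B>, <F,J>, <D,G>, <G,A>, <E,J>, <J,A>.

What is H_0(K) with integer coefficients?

Order the vertices as A < B < D < E < F < G < J. Listing each simplex with vertices in this order, K has dimension 1 with simplices:

  0-simplices (7): A, B, D, E, F, G, J
  1-simplices (9): AG, AJ, BE, BF, DE, DF, DG, EJ, FJ

so the chain groups are C_0 ≅ Z^7, C_1 ≅ Z^9.

∂_1: C_1 → C_0 sends each edge [p,q] (with p < q) to q − p. For instance
  ∂AG = G − A.
This gives a 7×9 integer matrix of rank 6; reducing to Smith normal form yields diagonal entries (1,1,1,1,1,1).

Now H_k = ker ∂_k / im ∂_{k+1}, so:

  H_0: rank C_0 − rank ∂_1 = 7 − 6 = 1, and the invariant factors of ∂_1 are all 1, so H_0 = Z.

H_0 ≅ Z.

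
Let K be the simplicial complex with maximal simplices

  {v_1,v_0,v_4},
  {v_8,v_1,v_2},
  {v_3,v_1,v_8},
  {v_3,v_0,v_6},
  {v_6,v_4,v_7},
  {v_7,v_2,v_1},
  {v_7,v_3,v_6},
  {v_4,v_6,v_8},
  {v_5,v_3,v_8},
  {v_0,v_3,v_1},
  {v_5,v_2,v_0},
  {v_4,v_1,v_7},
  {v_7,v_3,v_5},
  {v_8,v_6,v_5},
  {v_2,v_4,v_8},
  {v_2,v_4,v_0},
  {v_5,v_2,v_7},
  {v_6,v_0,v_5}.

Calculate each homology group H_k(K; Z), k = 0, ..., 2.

H_0 = Z,  H_1 = Z ⊕ Z/2Z,  H_2 = 0.

K has 9 vertices, 27 edges, 18 triangles.
rank ∂_0 = 0, rank ∂_1 = 8 ⇒ b_0 = 9 − 0 − 8 = 1; all invariant factors of ∂_1 are 1 so no torsion. So H_0 = Z.
rank ∂_1 = 8, rank ∂_2 = 18 ⇒ b_1 = 27 − 8 − 18 = 1; ∂_2 has invariant factor(s) [2] giving torsion. So H_1 = Z ⊕ Z/2Z.
rank ∂_2 = 18, rank ∂_3 = 0 ⇒ b_2 = 18 − 18 − 0 = 0. So H_2 = 0.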